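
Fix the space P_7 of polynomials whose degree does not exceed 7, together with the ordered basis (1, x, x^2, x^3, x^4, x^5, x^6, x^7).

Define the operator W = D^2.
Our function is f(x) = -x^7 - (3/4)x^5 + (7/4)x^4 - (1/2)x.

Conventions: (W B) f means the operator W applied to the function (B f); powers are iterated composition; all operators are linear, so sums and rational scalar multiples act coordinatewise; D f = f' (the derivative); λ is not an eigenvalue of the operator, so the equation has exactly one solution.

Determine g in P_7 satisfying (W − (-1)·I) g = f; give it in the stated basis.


the image equals g(x) = -x^7 + (165/4)x^5 + (7/4)x^4 - 825x^3 - 21x^2 + (9899/2)x + 42

write g with unknown coordinates in the stated basis and equate coefficients in (W − (-1)·I) g = f
solving from the highest basis element down gives g = -x^7 + (165/4)x^5 + (7/4)x^4 - 825x^3 - 21x^2 + (9899/2)x + 42
check: W g = -42x^5 + 825x^3 + 21x^2 - 4950x - 42
so W g − (-1)·g = -x^7 - (3/4)x^5 + (7/4)x^4 - (1/2)x = f ✓


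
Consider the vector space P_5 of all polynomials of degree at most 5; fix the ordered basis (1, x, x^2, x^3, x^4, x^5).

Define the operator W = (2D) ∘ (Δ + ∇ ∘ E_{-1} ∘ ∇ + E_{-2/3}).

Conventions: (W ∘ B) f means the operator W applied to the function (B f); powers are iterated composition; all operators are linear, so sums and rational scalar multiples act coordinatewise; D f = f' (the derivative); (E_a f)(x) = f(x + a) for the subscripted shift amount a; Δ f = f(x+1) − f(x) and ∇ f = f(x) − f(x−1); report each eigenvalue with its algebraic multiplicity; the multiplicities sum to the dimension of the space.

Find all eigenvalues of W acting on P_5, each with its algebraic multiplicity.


λ = 0 (multiplicity 6)

image of 1: 0
image of x: 2
image of x^2: 4x + 4/3
image of x^3: 6x^2 + 4x + 62/3
image of x^4: 8x^3 + 8x^2 + (248/3)x - 2440/27
image of x^5: 10x^4 + (40/3)x^3 + (620/3)x^2 - (12200/27)x + 41470/81
the matrix is upper triangular; its diagonal is (0, 0, 0, 0, 0, 0)
for a triangular matrix the eigenvalues are the diagonal entries, with algebraic multiplicity their repetition count


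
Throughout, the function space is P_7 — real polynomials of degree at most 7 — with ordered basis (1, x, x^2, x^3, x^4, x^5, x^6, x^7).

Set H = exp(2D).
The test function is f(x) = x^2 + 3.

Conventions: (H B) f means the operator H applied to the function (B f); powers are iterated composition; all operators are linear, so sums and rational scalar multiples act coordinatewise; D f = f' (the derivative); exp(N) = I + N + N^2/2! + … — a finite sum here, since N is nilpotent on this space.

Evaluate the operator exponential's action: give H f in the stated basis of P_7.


order-1 term: 4x
order-2 term: 4
the series for exp(2D) f terminates at order 2
exp(2D) f = x^2 + 4x + 7

the image equals g(x) = x^2 + 4x + 7


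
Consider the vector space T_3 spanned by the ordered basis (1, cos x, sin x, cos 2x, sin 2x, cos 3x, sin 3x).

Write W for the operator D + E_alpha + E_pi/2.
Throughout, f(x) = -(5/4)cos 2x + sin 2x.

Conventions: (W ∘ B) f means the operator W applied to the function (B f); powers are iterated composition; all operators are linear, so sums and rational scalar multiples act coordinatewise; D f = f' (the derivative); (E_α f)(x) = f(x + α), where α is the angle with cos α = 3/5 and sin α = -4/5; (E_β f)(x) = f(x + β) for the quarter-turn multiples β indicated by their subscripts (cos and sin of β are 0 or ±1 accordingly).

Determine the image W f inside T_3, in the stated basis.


D f = 2cos 2x + (5/2)sin 2x
E_alpha f = -(61/100)cos 2x - (37/25)sin 2x
E_pi/2 f = (5/4)cos 2x - sin 2x
(D + E_alpha + E_pi/2) f = (66/25)cos 2x + (1/50)sin 2x

the image equals g(x) = (66/25)cos 2x + (1/50)sin 2x


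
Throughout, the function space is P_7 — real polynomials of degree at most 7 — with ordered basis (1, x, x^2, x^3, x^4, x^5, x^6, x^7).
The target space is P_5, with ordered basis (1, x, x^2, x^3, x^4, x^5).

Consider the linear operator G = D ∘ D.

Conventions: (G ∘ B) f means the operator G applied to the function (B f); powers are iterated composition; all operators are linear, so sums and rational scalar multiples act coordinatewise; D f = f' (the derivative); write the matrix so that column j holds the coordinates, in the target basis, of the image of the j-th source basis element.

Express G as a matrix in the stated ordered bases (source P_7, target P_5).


the matrix is [[0, 0, 2, 0, 0, 0, 0, 0]; [0, 0, 0, 6, 0, 0, 0, 0]; [0, 0, 0, 0, 12, 0, 0, 0]; [0, 0, 0, 0, 0, 20, 0, 0]; [0, 0, 0, 0, 0, 0, 30, 0]; [0, 0, 0, 0, 0, 0, 0, 42]] (rows listed top to bottom)

image of 1: 0
image of x: 0
image of x^2: 2
image of x^3: 6x
image of x^4: 12x^2
image of x^5: 20x^3
image of x^6: 30x^4
image of x^7: 42x^5
each image's coordinates form column j of the matrix


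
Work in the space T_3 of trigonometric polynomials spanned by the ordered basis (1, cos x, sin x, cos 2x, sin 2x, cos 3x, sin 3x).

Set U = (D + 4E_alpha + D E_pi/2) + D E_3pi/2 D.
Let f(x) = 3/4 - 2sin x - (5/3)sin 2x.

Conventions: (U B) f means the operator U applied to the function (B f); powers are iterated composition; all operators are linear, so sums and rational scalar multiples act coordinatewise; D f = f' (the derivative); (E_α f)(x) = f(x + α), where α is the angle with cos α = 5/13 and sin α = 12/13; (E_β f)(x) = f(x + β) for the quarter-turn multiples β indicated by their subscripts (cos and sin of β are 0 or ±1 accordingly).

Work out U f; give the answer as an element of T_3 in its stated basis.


the image equals g(x) = 3 - (148/13)cos x - (14/13)sin x - (800/169)cos 2x - (1000/507)sin 2x

D f = -2cos x - (10/3)cos 2x
E_alpha f = 3/4 - (24/13)cos x - (10/13)sin x - (200/169)cos 2x + (595/507)sin 2x
(4E_alpha) f = 3 - (96/13)cos x - (40/13)sin x - (800/169)cos 2x + (2380/507)sin 2x
E_pi/2 f = 3/4 - 2cos x + (5/3)sin 2x
D E_pi/2 f = 2sin x + (10/3)cos 2x
(D + 4E_alpha + D E_pi/2) f = 3 - (122/13)cos x - (14/13)sin x - (800/169)cos 2x + (2380/507)sin 2x
D f = -2cos x - (10/3)cos 2x
E_3pi/2 D f = -2sin x + (10/3)cos 2x
D E_3pi/2 D f = -2cos x - (20/3)sin 2x
((D + 4E_alpha + D E_pi/2) + D E_3pi/2 D) f = 3 - (148/13)cos x - (14/13)sin x - (800/169)cos 2x - (1000/507)sin 2x


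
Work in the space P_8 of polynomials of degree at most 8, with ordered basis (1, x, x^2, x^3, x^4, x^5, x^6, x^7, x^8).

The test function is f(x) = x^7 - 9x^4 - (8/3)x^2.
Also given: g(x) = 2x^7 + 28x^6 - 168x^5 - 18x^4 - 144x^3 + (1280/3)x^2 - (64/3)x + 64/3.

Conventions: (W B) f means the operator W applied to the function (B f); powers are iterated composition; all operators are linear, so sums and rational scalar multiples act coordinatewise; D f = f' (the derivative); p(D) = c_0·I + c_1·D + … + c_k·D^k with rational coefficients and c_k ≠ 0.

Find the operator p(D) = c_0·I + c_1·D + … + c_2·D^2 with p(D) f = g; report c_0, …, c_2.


D^0 f = x^7 - 9x^4 - (8/3)x^2
D^1 f = 7x^6 - 36x^3 - (16/3)x
D^2 f = 42x^5 - 108x^2 - 16/3
matching coefficients of g against c_0 f + c_1 Df + … from the top degree down determines the c_i
solution: c_0 = 2, c_1 = 4, c_2 = -4

p(D) = 2·I + 4·D − 4·D^2, i.e. c_0 = 2, c_1 = 4, c_2 = -4


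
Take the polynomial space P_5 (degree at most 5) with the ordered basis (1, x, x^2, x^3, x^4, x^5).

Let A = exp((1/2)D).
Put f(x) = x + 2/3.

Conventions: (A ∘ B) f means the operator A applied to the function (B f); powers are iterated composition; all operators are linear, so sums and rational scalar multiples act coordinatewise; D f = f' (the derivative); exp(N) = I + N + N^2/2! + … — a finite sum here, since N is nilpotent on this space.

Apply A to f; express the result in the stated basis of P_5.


the result is g(x) = x + 7/6

order-1 term: 1/2
the series for exp((1/2)D) f terminates at order 1
exp((1/2)D) f = x + 7/6


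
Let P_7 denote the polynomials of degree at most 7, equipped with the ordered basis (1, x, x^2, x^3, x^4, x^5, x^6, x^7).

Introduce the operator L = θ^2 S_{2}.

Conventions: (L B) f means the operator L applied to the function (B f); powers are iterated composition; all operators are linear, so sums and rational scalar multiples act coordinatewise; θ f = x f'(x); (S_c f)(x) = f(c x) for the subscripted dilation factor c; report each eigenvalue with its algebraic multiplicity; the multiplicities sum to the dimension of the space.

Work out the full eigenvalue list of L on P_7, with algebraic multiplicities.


λ = 0 (multiplicity 1), λ = 2 (multiplicity 1), λ = 16 (multiplicity 1), λ = 72 (multiplicity 1), λ = 256 (multiplicity 1), λ = 800 (multiplicity 1), λ = 2304 (multiplicity 1), λ = 6272 (multiplicity 1)

image of 1: 0
image of x: 2x
image of x^2: 16x^2
image of x^3: 72x^3
image of x^4: 256x^4
image of x^5: 800x^5
image of x^6: 2304x^6
image of x^7: 6272x^7
the matrix is upper triangular; its diagonal is (0, 2, 16, 72, 256, 800, 2304, 6272)
for a triangular matrix the eigenvalues are the diagonal entries, with algebraic multiplicity their repetition count


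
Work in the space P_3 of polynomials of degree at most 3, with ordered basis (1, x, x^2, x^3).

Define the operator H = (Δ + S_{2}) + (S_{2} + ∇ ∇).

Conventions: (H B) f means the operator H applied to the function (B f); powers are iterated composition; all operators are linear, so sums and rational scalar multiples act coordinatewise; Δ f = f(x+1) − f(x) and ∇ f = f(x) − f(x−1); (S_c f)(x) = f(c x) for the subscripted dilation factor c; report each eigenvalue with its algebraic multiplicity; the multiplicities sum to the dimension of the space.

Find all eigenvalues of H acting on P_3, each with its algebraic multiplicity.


λ = 2 (multiplicity 1), λ = 4 (multiplicity 1), λ = 8 (multiplicity 1), λ = 16 (multiplicity 1)

image of 1: 2
image of x: 4x + 1
image of x^2: 8x^2 + 2x + 3
image of x^3: 16x^3 + 3x^2 + 9x - 5
the matrix is upper triangular; its diagonal is (2, 4, 8, 16)
for a triangular matrix the eigenvalues are the diagonal entries, with algebraic multiplicity their repetition count


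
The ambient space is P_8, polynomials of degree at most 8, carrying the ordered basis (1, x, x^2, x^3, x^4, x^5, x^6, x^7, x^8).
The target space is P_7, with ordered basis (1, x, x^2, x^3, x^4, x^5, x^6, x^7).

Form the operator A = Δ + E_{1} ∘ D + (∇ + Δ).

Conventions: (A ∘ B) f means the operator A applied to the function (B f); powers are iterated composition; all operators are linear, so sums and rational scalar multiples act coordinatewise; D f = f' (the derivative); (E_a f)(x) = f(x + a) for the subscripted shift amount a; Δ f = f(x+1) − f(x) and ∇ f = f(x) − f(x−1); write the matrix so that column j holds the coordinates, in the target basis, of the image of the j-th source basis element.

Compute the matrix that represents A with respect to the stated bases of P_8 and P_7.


image of 1: 0
image of x: 4
image of x^2: 8x + 3
image of x^3: 12x^2 + 9x + 6
image of x^4: 16x^3 + 18x^2 + 24x + 5
image of x^5: 20x^4 + 30x^3 + 60x^2 + 25x + 8
image of x^6: 24x^5 + 45x^4 + 120x^3 + 75x^2 + 48x + 7
image of x^7: 28x^6 + 63x^5 + 210x^4 + 175x^3 + 168x^2 + 49x + 10
image of x^8: 32x^7 + 84x^6 + 336x^5 + 350x^4 + 448x^3 + 196x^2 + 80x + 9
each image's coordinates form column j of the matrix

the matrix is [[0, 4, 3, 6, 5, 8, 7, 10, 9]; [0, 0, 8, 9, 24, 25, 48, 49, 80]; [0, 0, 0, 12, 18, 60, 75, 168, 196]; [0, 0, 0, 0, 16, 30, 120, 175, 448]; [0, 0, 0, 0, 0, 20, 45, 210, 350]; [0, 0, 0, 0, 0, 0, 24, 63, 336]; [0, 0, 0, 0, 0, 0, 0, 28, 84]; [0, 0, 0, 0, 0, 0, 0, 0, 32]] (rows listed top to bottom)


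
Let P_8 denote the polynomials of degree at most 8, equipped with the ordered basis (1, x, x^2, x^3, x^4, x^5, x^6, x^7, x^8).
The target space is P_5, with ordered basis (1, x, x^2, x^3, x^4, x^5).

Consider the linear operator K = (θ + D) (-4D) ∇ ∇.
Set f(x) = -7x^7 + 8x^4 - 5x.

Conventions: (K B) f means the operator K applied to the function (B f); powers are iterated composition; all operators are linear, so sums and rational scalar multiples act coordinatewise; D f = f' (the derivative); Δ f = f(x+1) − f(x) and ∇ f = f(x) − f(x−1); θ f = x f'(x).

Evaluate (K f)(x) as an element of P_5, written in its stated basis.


∇ f = -49x^6 + 147x^5 - 245x^4 + 277x^3 - 195x^2 + 81x - 20
∇ ∇ f = -294x^5 + 1470x^4 - 3430x^3 + 4506x^2 - 3230x + 994
D (∇ ∇) f = -1470x^4 + 5880x^3 - 10290x^2 + 9012x - 3230
(-4D) (∇ ∇) f = 5880x^4 - 23520x^3 + 41160x^2 - 36048x + 12920
θ (-4D) (∇ ∇) f = 23520x^4 - 70560x^3 + 82320x^2 - 36048x
D (-4D) (∇ ∇) f = 23520x^3 - 70560x^2 + 82320x - 36048
(θ + D) (-4D) (∇ ∇) f = 23520x^4 - 47040x^3 + 11760x^2 + 46272x - 36048

g(x) = 23520x^4 - 47040x^3 + 11760x^2 + 46272x - 36048


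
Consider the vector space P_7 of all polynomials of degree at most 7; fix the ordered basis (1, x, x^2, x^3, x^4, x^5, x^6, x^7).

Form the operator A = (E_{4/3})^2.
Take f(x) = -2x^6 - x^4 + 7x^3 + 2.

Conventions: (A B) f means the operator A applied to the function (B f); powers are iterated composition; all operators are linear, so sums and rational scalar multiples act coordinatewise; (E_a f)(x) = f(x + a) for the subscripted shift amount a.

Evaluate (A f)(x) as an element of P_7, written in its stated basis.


E_{4/3} f = -2x^6 - 16x^5 - (163/3)x^4 - (2515/27)x^3 - (2092/27)x^2 - (1840/81)x + 3058/729
E_{4/3} E_{4/3} f = -2x^6 - 32x^5 - (643/3)x^4 - (20579/27)x^3 - (40600/27)x^2 - (125120/81)x - 462926/729

the image equals g(x) = -2x^6 - 32x^5 - (643/3)x^4 - (20579/27)x^3 - (40600/27)x^2 - (125120/81)x - 462926/729


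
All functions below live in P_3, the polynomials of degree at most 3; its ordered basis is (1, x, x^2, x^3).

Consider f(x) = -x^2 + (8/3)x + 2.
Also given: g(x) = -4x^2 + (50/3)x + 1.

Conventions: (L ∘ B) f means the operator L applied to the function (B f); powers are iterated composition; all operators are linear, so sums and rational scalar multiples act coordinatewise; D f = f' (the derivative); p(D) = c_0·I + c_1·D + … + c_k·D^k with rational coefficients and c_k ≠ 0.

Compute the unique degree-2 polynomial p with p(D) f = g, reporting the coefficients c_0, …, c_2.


p(D) = 4·I − 3·D − (1/2)·D^2, i.e. c_0 = 4, c_1 = -3, c_2 = -1/2

D^0 f = -x^2 + (8/3)x + 2
D^1 f = -2x + 8/3
D^2 f = -2
matching coefficients of g against c_0 f + c_1 Df + … from the top degree down determines the c_i
solution: c_0 = 4, c_1 = -3, c_2 = -1/2


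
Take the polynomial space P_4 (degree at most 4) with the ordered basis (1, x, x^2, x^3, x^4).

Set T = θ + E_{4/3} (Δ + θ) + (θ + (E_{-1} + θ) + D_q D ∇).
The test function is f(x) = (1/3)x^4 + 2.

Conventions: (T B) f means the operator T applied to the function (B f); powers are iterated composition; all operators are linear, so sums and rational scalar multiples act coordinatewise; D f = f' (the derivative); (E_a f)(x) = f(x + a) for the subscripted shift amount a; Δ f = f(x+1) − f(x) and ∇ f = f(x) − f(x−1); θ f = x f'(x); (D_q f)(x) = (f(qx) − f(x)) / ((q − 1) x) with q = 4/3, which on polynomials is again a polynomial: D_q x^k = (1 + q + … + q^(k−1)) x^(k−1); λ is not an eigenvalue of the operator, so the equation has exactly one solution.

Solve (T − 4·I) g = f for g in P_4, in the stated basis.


write g with unknown coordinates in the stated basis and equate coefficients in (T − 4·I) g = f
solving from the highest basis element down gives g = (1/39)x^4 - (64/1053)x^3 - (76/351)x^2 + (116/351)x - 37744/28431
check: T g = (17/39)x^4 - (256/1053)x^3 - (304/351)x^2 + (464/351)x - 94114/28431
so T g − 4·g = (1/3)x^4 + 2 = f ✓

the image equals g(x) = (1/39)x^4 - (64/1053)x^3 - (76/351)x^2 + (116/351)x - 37744/28431


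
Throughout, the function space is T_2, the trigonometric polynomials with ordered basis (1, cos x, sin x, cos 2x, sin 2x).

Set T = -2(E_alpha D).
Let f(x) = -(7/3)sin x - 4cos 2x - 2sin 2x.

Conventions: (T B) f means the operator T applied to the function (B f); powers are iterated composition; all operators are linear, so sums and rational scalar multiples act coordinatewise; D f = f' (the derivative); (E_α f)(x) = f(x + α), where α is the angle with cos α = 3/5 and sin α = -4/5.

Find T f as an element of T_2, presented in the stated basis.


D f = -(7/3)cos x - 4cos 2x + 8sin 2x
E_alpha D f = -(7/5)cos x - (28/15)sin x - (164/25)cos 2x - (152/25)sin 2x
(-2(E_alpha D)) f = (14/5)cos x + (56/15)sin x + (328/25)cos 2x + (304/25)sin 2x

the result is g(x) = (14/5)cos x + (56/15)sin x + (328/25)cos 2x + (304/25)sin 2x


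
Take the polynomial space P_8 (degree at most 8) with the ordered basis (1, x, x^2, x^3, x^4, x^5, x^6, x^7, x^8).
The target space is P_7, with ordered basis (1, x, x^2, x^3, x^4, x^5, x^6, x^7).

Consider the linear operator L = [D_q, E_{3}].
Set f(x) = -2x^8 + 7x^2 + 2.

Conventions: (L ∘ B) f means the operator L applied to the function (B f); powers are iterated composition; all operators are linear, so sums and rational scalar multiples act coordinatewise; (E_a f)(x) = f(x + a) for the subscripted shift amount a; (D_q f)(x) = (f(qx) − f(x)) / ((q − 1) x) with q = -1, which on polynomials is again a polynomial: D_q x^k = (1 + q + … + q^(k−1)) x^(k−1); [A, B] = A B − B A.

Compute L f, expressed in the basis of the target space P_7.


the result is g(x) = -48x^6 - 3024x^4 - 27216x^2 - 34950

E_{3} f = -2x^8 - 48x^7 - 504x^6 - 3024x^5 - 11340x^4 - 27216x^3 - 40817x^2 - 34950x - 13057
D_q E_{3} f = -48x^6 - 3024x^4 - 27216x^2 - 34950
D_q f = 0
E_{3} D_q f = 0
[D_q, E_{3}] f = -48x^6 - 3024x^4 - 27216x^2 - 34950


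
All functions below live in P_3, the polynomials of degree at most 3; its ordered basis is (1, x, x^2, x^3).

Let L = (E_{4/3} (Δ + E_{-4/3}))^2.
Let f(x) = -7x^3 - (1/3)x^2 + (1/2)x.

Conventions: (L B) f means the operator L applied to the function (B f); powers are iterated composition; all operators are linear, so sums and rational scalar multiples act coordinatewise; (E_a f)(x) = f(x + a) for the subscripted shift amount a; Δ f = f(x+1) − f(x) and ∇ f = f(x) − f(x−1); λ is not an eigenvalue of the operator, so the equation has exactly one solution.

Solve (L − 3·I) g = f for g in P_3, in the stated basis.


g(x) = (7/2)x^3 + (32/3)x^2 + (841/12)x + 7003/36

write g with unknown coordinates in the stated basis and equate coefficients in (L − 3·I) g = f
solving from the highest basis element down gives g = (7/2)x^3 + (32/3)x^2 + (841/12)x + 7003/36
check: L g = (7/2)x^3 + (95/3)x^2 + (843/4)x + 7003/12
so L g − 3·g = -7x^3 - (1/3)x^2 + (1/2)x = f ✓


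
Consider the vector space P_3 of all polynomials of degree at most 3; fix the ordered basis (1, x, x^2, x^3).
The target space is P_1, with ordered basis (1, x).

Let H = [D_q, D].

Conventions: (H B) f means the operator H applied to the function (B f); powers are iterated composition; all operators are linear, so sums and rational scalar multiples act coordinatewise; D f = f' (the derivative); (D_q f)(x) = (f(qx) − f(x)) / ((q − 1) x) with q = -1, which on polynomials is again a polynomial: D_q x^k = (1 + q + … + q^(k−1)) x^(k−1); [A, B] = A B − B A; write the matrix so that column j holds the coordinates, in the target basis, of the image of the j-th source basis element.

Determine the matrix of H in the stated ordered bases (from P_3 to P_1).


image of 1: 0
image of x: 0
image of x^2: 2
image of x^3: -2x
each image's coordinates form column j of the matrix

the matrix is [[0, 0, 2, 0]; [0, 0, 0, -2]] (rows listed top to bottom)


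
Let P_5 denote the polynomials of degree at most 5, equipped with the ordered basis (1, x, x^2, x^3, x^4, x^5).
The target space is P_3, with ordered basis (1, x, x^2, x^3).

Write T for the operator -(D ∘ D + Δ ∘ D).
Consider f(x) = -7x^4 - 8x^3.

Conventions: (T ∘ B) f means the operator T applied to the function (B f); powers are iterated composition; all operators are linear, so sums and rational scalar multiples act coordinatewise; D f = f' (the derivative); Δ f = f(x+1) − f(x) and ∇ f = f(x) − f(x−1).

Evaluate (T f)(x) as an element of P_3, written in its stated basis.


the image equals g(x) = 168x^2 + 180x + 52

D f = -28x^3 - 24x^2
D D f = -84x^2 - 48x
D f = -28x^3 - 24x^2
Δ D f = -84x^2 - 132x - 52
(D ∘ D + Δ ∘ D) f = -168x^2 - 180x - 52
(-(D ∘ D + Δ ∘ D)) f = 168x^2 + 180x + 52


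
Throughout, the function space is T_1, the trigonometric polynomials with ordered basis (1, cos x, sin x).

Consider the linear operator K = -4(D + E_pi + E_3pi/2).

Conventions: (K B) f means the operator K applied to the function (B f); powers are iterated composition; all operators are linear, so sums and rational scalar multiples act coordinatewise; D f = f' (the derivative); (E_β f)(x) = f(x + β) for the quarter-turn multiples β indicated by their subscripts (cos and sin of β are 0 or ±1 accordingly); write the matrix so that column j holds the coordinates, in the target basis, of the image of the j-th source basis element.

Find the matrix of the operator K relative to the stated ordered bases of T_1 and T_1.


image of 1: -8
image of cos x: 4cos x
image of sin x: 4sin x
each image's coordinates form column j of the matrix

the matrix is [[-8, 0, 0]; [0, 4, 0]; [0, 0, 4]] (rows listed top to bottom)


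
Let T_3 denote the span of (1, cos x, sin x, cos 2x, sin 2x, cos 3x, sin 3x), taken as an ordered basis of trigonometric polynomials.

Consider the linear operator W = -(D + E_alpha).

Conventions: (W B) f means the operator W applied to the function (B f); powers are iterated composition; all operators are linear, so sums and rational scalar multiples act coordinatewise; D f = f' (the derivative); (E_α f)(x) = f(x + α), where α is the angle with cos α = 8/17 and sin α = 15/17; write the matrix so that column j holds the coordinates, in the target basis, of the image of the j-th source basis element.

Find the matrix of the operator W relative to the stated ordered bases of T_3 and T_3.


image of 1: -1
image of cos x: -(8/17)cos x + (32/17)sin x
image of sin x: -(32/17)cos x - (8/17)sin x
image of cos 2x: (161/289)cos 2x + (818/289)sin 2x
image of sin 2x: -(818/289)cos 2x + (161/289)sin 2x
image of cos 3x: (4888/4913)cos 3x + (14244/4913)sin 3x
image of sin 3x: -(14244/4913)cos 3x + (4888/4913)sin 3x
each image's coordinates form column j of the matrix

the matrix is [[-1, 0, 0, 0, 0, 0, 0]; [0, -8/17, -32/17, 0, 0, 0, 0]; [0, 32/17, -8/17, 0, 0, 0, 0]; [0, 0, 0, 161/289, -818/289, 0, 0]; [0, 0, 0, 818/289, 161/289, 0, 0]; [0, 0, 0, 0, 0, 4888/4913, -14244/4913]; [0, 0, 0, 0, 0, 14244/4913, 4888/4913]] (rows listed top to bottom)


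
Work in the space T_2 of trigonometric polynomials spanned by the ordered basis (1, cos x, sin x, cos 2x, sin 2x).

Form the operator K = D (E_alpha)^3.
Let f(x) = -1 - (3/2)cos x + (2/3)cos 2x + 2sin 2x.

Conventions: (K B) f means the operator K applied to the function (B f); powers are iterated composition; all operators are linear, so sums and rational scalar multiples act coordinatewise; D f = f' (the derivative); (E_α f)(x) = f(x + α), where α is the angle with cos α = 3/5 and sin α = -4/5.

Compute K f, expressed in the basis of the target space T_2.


E_alpha f = -1 - (9/10)cos x - (6/5)sin x - (158/75)cos 2x + (2/25)sin 2x
E_alpha E_alpha f = -1 + (21/50)cos x - (36/25)sin x + (962/1875)cos 2x - (1278/625)sin 2x
E_alpha E_alpha E_alpha f = -1 + (351/250)cos x - (66/125)sin x + (85282/46875)cos 2x + (16642/15625)sin 2x
D (E_alpha)^3 f = -(66/125)cos x - (351/250)sin x + (33284/15625)cos 2x - (170564/46875)sin 2x

the image equals g(x) = -(66/125)cos x - (351/250)sin x + (33284/15625)cos 2x - (170564/46875)sin 2x


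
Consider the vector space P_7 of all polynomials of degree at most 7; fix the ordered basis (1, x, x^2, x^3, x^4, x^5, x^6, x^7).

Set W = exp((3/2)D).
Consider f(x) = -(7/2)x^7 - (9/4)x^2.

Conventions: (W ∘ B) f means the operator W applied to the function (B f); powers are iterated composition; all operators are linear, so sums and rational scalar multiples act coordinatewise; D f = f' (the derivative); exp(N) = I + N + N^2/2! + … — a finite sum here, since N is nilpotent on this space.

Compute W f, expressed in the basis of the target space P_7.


the result is g(x) = -(7/2)x^7 - (147/4)x^6 - (1323/8)x^5 - (6615/16)x^4 - (19845/32)x^3 - (35865/64)x^2 - (36585/128)x - 16605/256

order-1 term: -(147/4)x^6 - (27/4)x
order-2 term: -(1323/8)x^5 - 81/16
order-3 term: -(6615/16)x^4
order-4 term: -(19845/32)x^3
order-5 term: -(35721/64)x^2
order-6 term: -(35721/128)x
order-7 term: -15309/256
the series for exp((3/2)D) f terminates at order 7
exp((3/2)D) f = -(7/2)x^7 - (147/4)x^6 - (1323/8)x^5 - (6615/16)x^4 - (19845/32)x^3 - (35865/64)x^2 - (36585/128)x - 16605/256


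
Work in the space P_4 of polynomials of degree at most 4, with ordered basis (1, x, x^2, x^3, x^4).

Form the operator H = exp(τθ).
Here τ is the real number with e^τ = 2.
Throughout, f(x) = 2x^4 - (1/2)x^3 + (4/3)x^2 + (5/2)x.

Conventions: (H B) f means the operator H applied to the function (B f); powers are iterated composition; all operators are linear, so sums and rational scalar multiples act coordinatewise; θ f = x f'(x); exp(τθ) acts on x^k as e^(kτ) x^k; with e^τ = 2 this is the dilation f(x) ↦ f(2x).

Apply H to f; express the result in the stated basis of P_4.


exp(τθ) x^k = e^(kτ) x^k; with e^τ = 2 this sends x^k to 2^k x^k
x ↦ 2 x
x^2 ↦ 4 x^2
x^3 ↦ 8 x^3
x^4 ↦ 16 x^4
applying this coordinatewise to f: exp(τθ) f = 32x^4 - 4x^3 + (16/3)x^2 + 5x

g(x) = 32x^4 - 4x^3 + (16/3)x^2 + 5x


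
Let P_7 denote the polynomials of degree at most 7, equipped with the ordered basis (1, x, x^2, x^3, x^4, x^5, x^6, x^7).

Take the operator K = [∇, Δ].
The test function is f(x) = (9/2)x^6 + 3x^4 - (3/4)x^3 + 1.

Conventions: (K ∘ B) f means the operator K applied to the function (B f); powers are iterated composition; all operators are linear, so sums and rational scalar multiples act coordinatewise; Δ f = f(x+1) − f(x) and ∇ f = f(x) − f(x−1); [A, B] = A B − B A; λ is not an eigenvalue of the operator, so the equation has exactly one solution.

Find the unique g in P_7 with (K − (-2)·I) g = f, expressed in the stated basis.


write g with unknown coordinates in the stated basis and equate coefficients in (K − (-2)·I) g = f
solving from the highest basis element down gives g = (9/4)x^6 + (3/2)x^4 - (3/8)x^3 + 1/2
check: K g = 0
so K g − (-2)·g = (9/2)x^6 + 3x^4 - (3/4)x^3 + 1 = f ✓

the result is g(x) = (9/4)x^6 + (3/2)x^4 - (3/8)x^3 + 1/2


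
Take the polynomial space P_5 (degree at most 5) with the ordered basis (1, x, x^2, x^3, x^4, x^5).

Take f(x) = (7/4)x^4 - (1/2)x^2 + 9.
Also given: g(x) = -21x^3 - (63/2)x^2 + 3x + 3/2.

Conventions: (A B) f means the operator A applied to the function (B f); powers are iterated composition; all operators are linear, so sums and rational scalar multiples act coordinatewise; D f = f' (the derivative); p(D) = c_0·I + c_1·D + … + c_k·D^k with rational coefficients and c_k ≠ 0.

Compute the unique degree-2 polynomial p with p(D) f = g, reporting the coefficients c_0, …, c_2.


p(D) = -3·D − (3/2)·D^2, i.e. c_0 = 0, c_1 = -3, c_2 = -3/2

D^0 f = (7/4)x^4 - (1/2)x^2 + 9
D^1 f = 7x^3 - x
D^2 f = 21x^2 - 1
matching coefficients of g against c_0 f + c_1 Df + … from the top degree down determines the c_i
solution: c_0 = 0, c_1 = -3, c_2 = -3/2


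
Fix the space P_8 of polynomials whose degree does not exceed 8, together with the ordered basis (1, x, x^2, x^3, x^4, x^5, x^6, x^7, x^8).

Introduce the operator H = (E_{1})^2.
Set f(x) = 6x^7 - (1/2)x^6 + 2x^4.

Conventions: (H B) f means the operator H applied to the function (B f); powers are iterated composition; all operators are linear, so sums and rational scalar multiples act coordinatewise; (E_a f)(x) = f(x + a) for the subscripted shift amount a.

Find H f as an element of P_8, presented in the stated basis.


the result is g(x) = 6x^7 + (167/2)x^6 + 498x^5 + 1652x^4 + 3296x^3 + 3960x^2 + 2656x + 768

E_{1} f = 6x^7 + (83/2)x^6 + 123x^5 + (409/2)x^4 + 208x^3 + (261/2)x^2 + 47x + 15/2
E_{1} E_{1} f = 6x^7 + (167/2)x^6 + 498x^5 + 1652x^4 + 3296x^3 + 3960x^2 + 2656x + 768


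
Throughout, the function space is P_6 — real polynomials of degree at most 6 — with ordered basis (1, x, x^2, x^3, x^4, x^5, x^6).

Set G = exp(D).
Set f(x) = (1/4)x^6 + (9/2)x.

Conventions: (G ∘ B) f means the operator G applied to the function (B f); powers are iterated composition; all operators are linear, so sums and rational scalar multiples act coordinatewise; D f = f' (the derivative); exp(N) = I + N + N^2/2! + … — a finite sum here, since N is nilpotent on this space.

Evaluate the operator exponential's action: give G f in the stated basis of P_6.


the image equals g(x) = (1/4)x^6 + (3/2)x^5 + (15/4)x^4 + 5x^3 + (15/4)x^2 + 6x + 19/4

order-1 term: (3/2)x^5 + 9/2
order-2 term: (15/4)x^4
order-3 term: 5x^3
order-4 term: (15/4)x^2
order-5 term: (3/2)x
order-6 term: 1/4
the series for exp(D) f terminates at order 6
exp(D) f = (1/4)x^6 + (3/2)x^5 + (15/4)x^4 + 5x^3 + (15/4)x^2 + 6x + 19/4


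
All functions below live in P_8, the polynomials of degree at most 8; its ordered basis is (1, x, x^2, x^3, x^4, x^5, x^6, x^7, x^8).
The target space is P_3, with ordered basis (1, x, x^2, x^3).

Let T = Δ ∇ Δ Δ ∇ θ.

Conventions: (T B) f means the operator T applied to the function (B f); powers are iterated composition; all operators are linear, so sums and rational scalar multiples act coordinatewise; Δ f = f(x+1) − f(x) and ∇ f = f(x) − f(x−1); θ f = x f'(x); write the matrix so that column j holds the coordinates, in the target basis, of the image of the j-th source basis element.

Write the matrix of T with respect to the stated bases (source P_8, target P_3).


image of 1: 0
image of x: 0
image of x^2: 0
image of x^3: 0
image of x^4: 0
image of x^5: 600
image of x^6: 4320x + 2160
image of x^7: 17640x^2 + 17640x + 11760
image of x^8: 53760x^3 + 80640x^2 + 107520x + 40320
each image's coordinates form column j of the matrix

the matrix is [[0, 0, 0, 0, 0, 600, 2160, 11760, 40320]; [0, 0, 0, 0, 0, 0, 4320, 17640, 107520]; [0, 0, 0, 0, 0, 0, 0, 17640, 80640]; [0, 0, 0, 0, 0, 0, 0, 0, 53760]] (rows listed top to bottom)


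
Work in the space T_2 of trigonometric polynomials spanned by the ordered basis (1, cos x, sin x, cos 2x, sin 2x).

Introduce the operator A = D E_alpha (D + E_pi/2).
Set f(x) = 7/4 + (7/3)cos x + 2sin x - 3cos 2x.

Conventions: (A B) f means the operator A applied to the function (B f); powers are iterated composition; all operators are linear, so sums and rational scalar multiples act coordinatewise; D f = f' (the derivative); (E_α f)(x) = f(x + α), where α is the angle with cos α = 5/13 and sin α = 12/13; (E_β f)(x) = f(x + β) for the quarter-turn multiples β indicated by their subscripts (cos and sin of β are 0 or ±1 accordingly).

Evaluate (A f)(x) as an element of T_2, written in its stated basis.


D f = 2cos x - (7/3)sin x + 6sin 2x
E_pi/2 f = 7/4 + 2cos x - (7/3)sin x + 3cos 2x
(D + E_pi/2) f = 7/4 + 4cos x - (14/3)sin x + 3cos 2x + 6sin 2x
E_alpha (D + E_pi/2) f = 7/4 - (36/13)cos x - (214/39)sin x + (363/169)cos 2x - (1074/169)sin 2x
D E_alpha (D + E_pi/2) f = -(214/39)cos x + (36/13)sin x - (2148/169)cos 2x - (726/169)sin 2x

g(x) = -(214/39)cos x + (36/13)sin x - (2148/169)cos 2x - (726/169)sin 2x


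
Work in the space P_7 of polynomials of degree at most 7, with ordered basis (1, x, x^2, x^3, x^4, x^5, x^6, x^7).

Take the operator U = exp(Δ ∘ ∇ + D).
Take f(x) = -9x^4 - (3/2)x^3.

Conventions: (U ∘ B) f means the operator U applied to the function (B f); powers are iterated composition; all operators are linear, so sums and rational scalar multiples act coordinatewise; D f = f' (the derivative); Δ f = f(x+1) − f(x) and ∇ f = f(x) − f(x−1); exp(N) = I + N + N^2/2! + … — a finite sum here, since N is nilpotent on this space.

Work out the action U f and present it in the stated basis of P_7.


order-1 term: -36x^3 - (225/2)x^2 - 9x - 18
order-2 term: -54x^2 - (441/2)x - 117
order-3 term: -36x - 219/2
order-4 term: -9
the series for exp(Δ ∘ ∇ + D) f terminates at order 4
exp(Δ ∘ ∇ + D) f = -9x^4 - (75/2)x^3 - (333/2)x^2 - (531/2)x - 507/2

the image equals g(x) = -9x^4 - (75/2)x^3 - (333/2)x^2 - (531/2)x - 507/2


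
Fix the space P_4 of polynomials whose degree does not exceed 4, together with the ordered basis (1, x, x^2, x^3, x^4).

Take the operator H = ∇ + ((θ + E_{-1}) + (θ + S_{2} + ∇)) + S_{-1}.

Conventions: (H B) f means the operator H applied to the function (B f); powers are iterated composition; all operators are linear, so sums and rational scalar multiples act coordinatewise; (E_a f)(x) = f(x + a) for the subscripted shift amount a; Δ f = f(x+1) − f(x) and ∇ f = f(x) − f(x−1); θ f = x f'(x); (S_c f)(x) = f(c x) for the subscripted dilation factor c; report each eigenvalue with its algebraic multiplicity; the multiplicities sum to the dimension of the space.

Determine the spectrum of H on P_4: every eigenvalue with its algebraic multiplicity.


λ = 3 (multiplicity 1), λ = 4 (multiplicity 1), λ = 10 (multiplicity 1), λ = 14 (multiplicity 1), λ = 26 (multiplicity 1)

image of 1: 3
image of x: 4x + 1
image of x^2: 10x^2 + 2x - 1
image of x^3: 14x^3 + 3x^2 - 3x + 1
image of x^4: 26x^4 + 4x^3 - 6x^2 + 4x - 1
the matrix is upper triangular; its diagonal is (3, 4, 10, 14, 26)
for a triangular matrix the eigenvalues are the diagonal entries, with algebraic multiplicity their repetition count


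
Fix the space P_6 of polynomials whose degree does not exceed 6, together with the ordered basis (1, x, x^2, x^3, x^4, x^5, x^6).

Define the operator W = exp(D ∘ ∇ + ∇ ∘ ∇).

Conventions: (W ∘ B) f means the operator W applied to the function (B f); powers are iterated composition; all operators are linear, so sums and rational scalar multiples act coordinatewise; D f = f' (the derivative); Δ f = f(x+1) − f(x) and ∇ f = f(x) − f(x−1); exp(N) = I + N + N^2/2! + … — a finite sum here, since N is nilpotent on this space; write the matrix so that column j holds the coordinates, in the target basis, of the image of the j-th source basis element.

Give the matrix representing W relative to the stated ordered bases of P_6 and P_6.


the matrix is [[1, 0, 4, -9, 66, -395, 2918]; [0, 1, 0, 12, -36, 330, -2370]; [0, 0, 1, 0, 24, -90, 990]; [0, 0, 0, 1, 0, 40, -180]; [0, 0, 0, 0, 1, 0, 60]; [0, 0, 0, 0, 0, 1, 0]; [0, 0, 0, 0, 0, 0, 1]] (rows listed top to bottom)

image of 1: 1
image of x: x
image of x^2: x^2 + 4
image of x^3: x^3 + 12x - 9
image of x^4: x^4 + 24x^2 - 36x + 66
image of x^5: x^5 + 40x^3 - 90x^2 + 330x - 395
image of x^6: x^6 + 60x^4 - 180x^3 + 990x^2 - 2370x + 2918
each image's coordinates form column j of the matrix


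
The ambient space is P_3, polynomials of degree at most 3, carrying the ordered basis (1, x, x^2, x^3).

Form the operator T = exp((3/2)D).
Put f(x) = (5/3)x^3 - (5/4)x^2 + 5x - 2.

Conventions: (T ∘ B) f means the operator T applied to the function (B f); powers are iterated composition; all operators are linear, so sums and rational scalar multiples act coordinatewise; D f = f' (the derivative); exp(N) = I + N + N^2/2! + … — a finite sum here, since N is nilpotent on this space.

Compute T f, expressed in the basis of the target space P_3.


the image equals g(x) = (5/3)x^3 + (25/4)x^2 + (25/2)x + 133/16

order-1 term: (15/2)x^2 - (15/4)x + 15/2
order-2 term: (45/4)x - 45/16
order-3 term: 45/8
the series for exp((3/2)D) f terminates at order 3
exp((3/2)D) f = (5/3)x^3 + (25/4)x^2 + (25/2)x + 133/16


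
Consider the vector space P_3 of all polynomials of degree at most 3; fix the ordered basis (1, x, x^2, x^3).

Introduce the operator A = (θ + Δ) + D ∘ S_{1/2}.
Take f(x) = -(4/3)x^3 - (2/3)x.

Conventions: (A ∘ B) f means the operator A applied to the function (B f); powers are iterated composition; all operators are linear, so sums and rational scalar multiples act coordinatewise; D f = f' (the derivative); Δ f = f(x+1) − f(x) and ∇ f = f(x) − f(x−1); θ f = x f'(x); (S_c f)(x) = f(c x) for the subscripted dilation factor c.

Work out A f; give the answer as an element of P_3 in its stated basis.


θ f = -4x^3 - (2/3)x
Δ f = -4x^2 - 4x - 2
(θ + Δ) f = -4x^3 - 4x^2 - (14/3)x - 2
S_{1/2} f = -(1/6)x^3 - (1/3)x
D S_{1/2} f = -(1/2)x^2 - 1/3
((θ + Δ) + D ∘ S_{1/2}) f = -4x^3 - (9/2)x^2 - (14/3)x - 7/3

the image equals g(x) = -4x^3 - (9/2)x^2 - (14/3)x - 7/3


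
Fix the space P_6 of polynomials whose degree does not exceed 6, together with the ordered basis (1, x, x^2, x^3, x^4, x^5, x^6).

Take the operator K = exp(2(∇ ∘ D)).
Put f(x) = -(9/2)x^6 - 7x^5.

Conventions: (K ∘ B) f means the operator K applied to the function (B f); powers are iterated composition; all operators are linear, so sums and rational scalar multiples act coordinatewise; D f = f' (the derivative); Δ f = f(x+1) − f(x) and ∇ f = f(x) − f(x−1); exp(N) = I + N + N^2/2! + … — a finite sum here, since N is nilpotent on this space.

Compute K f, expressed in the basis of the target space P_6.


the result is g(x) = -(9/2)x^6 - 7x^5 - 270x^4 + 260x^3 - 3360x^2 + 4790x - 6404

order-1 term: -270x^4 + 260x^3 - 120x^2 - 10x + 16
order-2 term: -3240x^2 + 4800x - 2100
order-3 term: -4320
the series for exp(2(∇ ∘ D)) f terminates at order 3
exp(2(∇ ∘ D)) f = -(9/2)x^6 - 7x^5 - 270x^4 + 260x^3 - 3360x^2 + 4790x - 6404


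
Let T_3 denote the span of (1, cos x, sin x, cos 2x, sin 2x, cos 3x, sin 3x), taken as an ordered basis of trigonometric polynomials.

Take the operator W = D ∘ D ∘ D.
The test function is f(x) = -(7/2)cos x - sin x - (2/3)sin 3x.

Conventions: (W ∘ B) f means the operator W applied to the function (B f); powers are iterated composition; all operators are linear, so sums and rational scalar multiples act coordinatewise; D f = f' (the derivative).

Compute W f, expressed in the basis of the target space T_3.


D f = -cos x + (7/2)sin x - 2cos 3x
D D f = (7/2)cos x + sin x + 6sin 3x
D D D f = cos x - (7/2)sin x + 18cos 3x

g(x) = cos x - (7/2)sin x + 18cos 3x


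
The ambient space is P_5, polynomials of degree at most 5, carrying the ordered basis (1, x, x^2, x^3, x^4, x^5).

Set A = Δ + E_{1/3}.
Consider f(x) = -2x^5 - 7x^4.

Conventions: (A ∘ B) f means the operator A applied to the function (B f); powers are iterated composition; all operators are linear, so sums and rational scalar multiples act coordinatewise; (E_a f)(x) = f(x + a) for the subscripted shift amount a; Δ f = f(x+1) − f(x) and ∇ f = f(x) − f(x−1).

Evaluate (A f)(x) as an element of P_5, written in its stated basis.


Δ f = -10x^4 - 48x^3 - 62x^2 - 38x - 9
E_{1/3} f = -2x^5 - (31/3)x^4 - (104/9)x^3 - (146/27)x^2 - (94/81)x - 23/243
(Δ + E_{1/3}) f = -2x^5 - (61/3)x^4 - (536/9)x^3 - (1820/27)x^2 - (3172/81)x - 2210/243

the image equals g(x) = -2x^5 - (61/3)x^4 - (536/9)x^3 - (1820/27)x^2 - (3172/81)x - 2210/243


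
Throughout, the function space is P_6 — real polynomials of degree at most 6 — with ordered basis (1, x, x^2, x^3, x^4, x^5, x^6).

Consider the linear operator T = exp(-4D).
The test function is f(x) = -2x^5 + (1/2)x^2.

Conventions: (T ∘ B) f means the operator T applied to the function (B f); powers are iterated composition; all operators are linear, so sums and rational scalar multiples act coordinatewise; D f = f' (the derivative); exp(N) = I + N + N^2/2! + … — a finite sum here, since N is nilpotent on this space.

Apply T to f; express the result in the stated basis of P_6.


order-1 term: 40x^4 - 4x
order-2 term: -320x^3 + 8
order-3 term: 1280x^2
order-4 term: -2560x
order-5 term: 2048
the series for exp(-4D) f terminates at order 5
exp(-4D) f = -2x^5 + 40x^4 - 320x^3 + (2561/2)x^2 - 2564x + 2056

the result is g(x) = -2x^5 + 40x^4 - 320x^3 + (2561/2)x^2 - 2564x + 2056


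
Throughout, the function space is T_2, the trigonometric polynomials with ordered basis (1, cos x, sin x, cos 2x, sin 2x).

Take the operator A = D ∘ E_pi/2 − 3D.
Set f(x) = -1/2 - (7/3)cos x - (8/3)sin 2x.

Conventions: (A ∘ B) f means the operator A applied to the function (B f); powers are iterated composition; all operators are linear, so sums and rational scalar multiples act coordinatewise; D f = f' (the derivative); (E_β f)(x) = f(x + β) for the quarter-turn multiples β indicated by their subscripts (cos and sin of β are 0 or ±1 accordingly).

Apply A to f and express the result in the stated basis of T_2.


E_pi/2 f = -1/2 + (7/3)sin x + (8/3)sin 2x
D E_pi/2 f = (7/3)cos x + (16/3)cos 2x
D f = (7/3)sin x - (16/3)cos 2x
(-3D) f = -7sin x + 16cos 2x
(D ∘ E_pi/2 − 3D) f = (7/3)cos x - 7sin x + (64/3)cos 2x

g(x) = (7/3)cos x - 7sin x + (64/3)cos 2x
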